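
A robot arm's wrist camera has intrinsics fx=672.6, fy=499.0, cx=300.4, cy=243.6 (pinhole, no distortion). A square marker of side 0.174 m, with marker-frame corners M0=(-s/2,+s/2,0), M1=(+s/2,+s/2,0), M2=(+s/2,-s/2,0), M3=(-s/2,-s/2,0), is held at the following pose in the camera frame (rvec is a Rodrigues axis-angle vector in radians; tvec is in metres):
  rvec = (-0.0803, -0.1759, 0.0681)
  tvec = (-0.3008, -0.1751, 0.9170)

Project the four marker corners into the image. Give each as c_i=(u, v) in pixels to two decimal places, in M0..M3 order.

c0=(6.03, 190.57) c1=(139.90, 199.29) c2=(149.99, 108.08) c3=(18.65, 96.50)

Intrinsics K: fx=672.6, fy=499.0, cx=300.4, cy=243.6
Marker side s = 0.174 m; corners in marker frame (Z=0):
  M0 = (-0.0870, +0.0870, 0)
  M1 = (+0.0870, +0.0870, 0)
  M2 = (+0.0870, -0.0870, 0)
  M3 = (-0.0870, -0.0870, 0)
rvec = (-0.0803, -0.1759, 0.0681), |rvec| = θ = 0.20500 rad = 11.746°
Rodrigues: sinθ=0.20357, 1−cosθ=0.02094; R = I + sinθ·[k]× + (1−cosθ)·[k]×²:
    [+0.98227 -0.06059 -0.17740]
    [+0.07466 +0.99448 +0.07377]
    [+0.17195 -0.08571 +0.98137]
t = (-0.3008, -0.1751, 0.9170) m
M0: Pc = R·M0+t = (-0.39153, -0.09508, +0.89458); u = 672.6·(-0.39153)/0.89458 + 300.4 = 6.0261, v = 499.0·(-0.09508)/0.89458 + 243.6 = 190.5664
M1: Pc = R·M1+t = (-0.22061, -0.08208, +0.92450); u = 672.6·(-0.22061)/0.92450 + 300.4 = 139.8981, v = 499.0·(-0.08208)/0.92450 + 243.6 = 199.2947
M2: Pc = R·M2+t = (-0.21007, -0.25512, +0.93942); u = 672.6·(-0.21007)/0.93942 + 300.4 = 149.9939, v = 499.0·(-0.25512)/0.93942 + 243.6 = 108.0830
M3: Pc = R·M3+t = (-0.38099, -0.26812, +0.90950); u = 672.6·(-0.38099)/0.90950 + 300.4 = 18.6491, v = 499.0·(-0.26812)/0.90950 + 243.6 = 96.4974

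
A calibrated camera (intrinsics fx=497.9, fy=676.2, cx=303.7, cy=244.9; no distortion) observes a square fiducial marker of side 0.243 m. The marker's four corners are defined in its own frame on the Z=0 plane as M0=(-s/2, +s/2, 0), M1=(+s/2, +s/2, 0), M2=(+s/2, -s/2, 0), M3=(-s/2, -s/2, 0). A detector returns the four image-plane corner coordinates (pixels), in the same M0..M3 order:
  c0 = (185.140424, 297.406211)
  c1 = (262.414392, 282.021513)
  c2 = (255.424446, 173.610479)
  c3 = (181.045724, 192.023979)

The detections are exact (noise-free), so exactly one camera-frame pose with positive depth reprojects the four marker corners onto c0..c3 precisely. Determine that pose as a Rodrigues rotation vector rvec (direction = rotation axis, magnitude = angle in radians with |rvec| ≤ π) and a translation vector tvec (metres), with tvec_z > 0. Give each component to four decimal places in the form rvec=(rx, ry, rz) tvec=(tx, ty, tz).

Intrinsics K: fx=497.9, fy=676.2, cx=303.7, cy=244.9
Marker side s = 0.243 m; corners in marker frame (Z=0):
  M0 = (-0.1215, +0.1215, 0)
  M1 = (+0.1215, +0.1215, 0)
  M2 = (+0.1215, -0.1215, 0)
  M3 = (-0.1215, -0.1215, 0)
Detected image corners:
  c0 = (185.140424, 297.406211) px
  c1 = (262.414392, 282.021513) px
  c2 = (255.424446, 173.610479) px
  c3 = (181.045724, 192.023979) px
Planar DLT: solve 8×8 A·h = b for H (H[2,2]=1):
  H  [+281.03398 -9.76128 +220.31268]
  H  [-102.69075 +405.08823 +235.45506]
  H  [-0.13983 -0.14691 +1.00000]
B = K⁻¹H; ‖b₁‖=0.672266, ‖b₂‖=0.672266; λ = 2/(‖b₁‖+‖b₂‖) = 1.487506, sign → tz>0 ⇒ λ=+1.487506
r₁ = λ·B[:,0] = (+0.96647,-0.15057,-0.20799); r₂ = λ·B[:,1] = (+0.10413,+0.97026,-0.21853)
r₃ = r₁×r₂ = (+0.23471,+0.18954,+0.95341); SVD([r₁ r₂ r₃]) → R = UVᵀ:
  R  [+0.96647 +0.10413 +0.23471]
  R  [-0.15057 +0.97026 +0.18954]
  R  [-0.20799 -0.21853 +0.95341]
t = (-0.24912, -0.02078, +1.48751) m
tr R = 2.890137; θ = arccos((tr R − 1)/2) = 0.332992 rad = 19.079°
axis k = ((R−Rᵀ)₃₂, (R−Rᵀ)₁₃, (R−Rᵀ)₂₁) / (2 sinθ) = (-0.624210, +0.677177, -0.389607)
rvec = θ·k = (-0.207857, +0.225494, -0.129736)

rvec=(-0.2079, 0.2255, -0.1297) tvec=(-0.2491, -0.0208, 1.4875)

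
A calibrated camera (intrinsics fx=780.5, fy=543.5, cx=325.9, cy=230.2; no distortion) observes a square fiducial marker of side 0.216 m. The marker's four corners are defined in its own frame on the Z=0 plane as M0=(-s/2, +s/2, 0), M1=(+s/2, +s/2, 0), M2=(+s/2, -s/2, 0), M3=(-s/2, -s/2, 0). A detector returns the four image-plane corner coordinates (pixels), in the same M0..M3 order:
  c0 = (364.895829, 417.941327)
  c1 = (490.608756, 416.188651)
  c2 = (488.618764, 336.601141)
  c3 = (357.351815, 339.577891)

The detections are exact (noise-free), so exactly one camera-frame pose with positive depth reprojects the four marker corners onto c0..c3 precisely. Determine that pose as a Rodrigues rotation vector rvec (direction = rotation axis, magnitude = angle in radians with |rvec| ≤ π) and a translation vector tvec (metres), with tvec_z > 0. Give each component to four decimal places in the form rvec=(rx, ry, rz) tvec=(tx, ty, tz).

Intrinsics K: fx=780.5, fy=543.5, cx=325.9, cy=230.2
Marker side s = 0.216 m; corners in marker frame (Z=0):
  M0 = (-0.1080, +0.1080, 0)
  M1 = (+0.1080, +0.1080, 0)
  M2 = (+0.1080, -0.1080, 0)
  M3 = (-0.1080, -0.1080, 0)
Detected image corners:
  c0 = (364.895829, 417.941327) px
  c1 = (490.608756, 416.188651) px
  c2 = (488.618764, 336.601141) px
  c3 = (357.351815, 339.577891) px
Planar DLT: solve 8×8 A·h = b for H (H[2,2]=1):
  H  [+566.63642 +108.32104 +424.96513]
  H  [-35.68942 +442.08706 +378.44947]
  H  [-0.06569 +0.20255 +1.00000]
B = K⁻¹H; ‖b₁‖=0.757226, ‖b₂‖=0.757226; λ = 2/(‖b₁‖+‖b₂‖) = 1.320610, sign → tz>0 ⇒ λ=+1.320610
r₁ = λ·B[:,0] = (+0.99498,-0.04997,-0.08675); r₂ = λ·B[:,1] = (+0.07159,+0.96090,+0.26750)
r₃ = r₁×r₂ = (+0.06999,-0.27236,+0.95965); SVD([r₁ r₂ r₃]) → R = UVᵀ:
  R  [+0.99498 +0.07159 +0.06999]
  R  [-0.04997 +0.96090 -0.27236]
  R  [-0.08675 +0.26750 +0.95965]
t = (+0.16762, +0.36022, +1.32061) m
tr R = 2.915518; θ = arccos((tr R − 1)/2) = 0.291691 rad = 16.713°
axis k = ((R−Rᵀ)₃₂, (R−Rᵀ)₁₃, (R−Rᵀ)₂₁) / (2 sinθ) = (+0.938645, +0.272532, -0.211357)
rvec = θ·k = (+0.273795, +0.079495, -0.061651)

rvec=(0.2738, 0.0795, -0.0617) tvec=(0.1676, 0.3602, 1.3206)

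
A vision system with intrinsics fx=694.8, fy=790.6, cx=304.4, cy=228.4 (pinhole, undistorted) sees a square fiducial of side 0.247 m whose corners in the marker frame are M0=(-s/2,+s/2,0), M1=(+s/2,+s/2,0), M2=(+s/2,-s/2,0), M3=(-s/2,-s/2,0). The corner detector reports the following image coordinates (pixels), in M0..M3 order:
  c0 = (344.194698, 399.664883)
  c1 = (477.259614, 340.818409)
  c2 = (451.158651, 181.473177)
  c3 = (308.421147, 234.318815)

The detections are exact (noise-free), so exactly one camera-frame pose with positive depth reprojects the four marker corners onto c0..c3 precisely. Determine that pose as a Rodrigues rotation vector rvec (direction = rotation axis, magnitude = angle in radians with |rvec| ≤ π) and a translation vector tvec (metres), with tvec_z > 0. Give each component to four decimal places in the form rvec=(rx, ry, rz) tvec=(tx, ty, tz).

Intrinsics K: fx=694.8, fy=790.6, cx=304.4, cy=228.4
Marker side s = 0.247 m; corners in marker frame (Z=0):
  M0 = (-0.1235, +0.1235, 0)
  M1 = (+0.1235, +0.1235, 0)
  M2 = (+0.1235, -0.1235, 0)
  M3 = (-0.1235, -0.1235, 0)
Detected image corners:
  c0 = (344.194698, 399.664883) px
  c1 = (477.259614, 340.818409) px
  c2 = (451.158651, 181.473177) px
  c3 = (308.421147, 234.318815) px
Planar DLT: solve 8×8 A·h = b for H (H[2,2]=1):
  H  [+648.49943 +216.57895 +397.65787]
  H  [-160.07176 +724.12256 +290.60738]
  H  [+0.22961 +0.23246 +1.00000]
B = K⁻¹H; ‖b₁‖=0.904696, ‖b₂‖=0.904696; λ = 2/(‖b₁‖+‖b₂‖) = 1.105344, sign → tz>0 ⇒ λ=+1.105344
r₁ = λ·B[:,0] = (+0.92049,-0.29712,+0.25380); r₂ = λ·B[:,1] = (+0.23198,+0.93817,+0.25695)
r₃ = r₁×r₂ = (-0.31445,-0.17764,+0.93250); SVD([r₁ r₂ r₃]) → R = UVᵀ:
  R  [+0.92049 +0.23198 -0.31445]
  R  [-0.29712 +0.93817 -0.17764]
  R  [+0.25380 +0.25695 +0.93250]
t = (+0.14836, +0.08697, +1.10534) m
tr R = 2.791164; θ = arccos((tr R − 1)/2) = 0.461059 rad = 26.417°
axis k = ((R−Rᵀ)₃₂, (R−Rᵀ)₁₃, (R−Rᵀ)₂₁) / (2 sinθ) = (+0.488419, -0.638640, -0.594631)
rvec = θ·k = (+0.225190, -0.294451, -0.274160)

rvec=(0.2252, -0.2945, -0.2742) tvec=(0.1484, 0.0870, 1.1053)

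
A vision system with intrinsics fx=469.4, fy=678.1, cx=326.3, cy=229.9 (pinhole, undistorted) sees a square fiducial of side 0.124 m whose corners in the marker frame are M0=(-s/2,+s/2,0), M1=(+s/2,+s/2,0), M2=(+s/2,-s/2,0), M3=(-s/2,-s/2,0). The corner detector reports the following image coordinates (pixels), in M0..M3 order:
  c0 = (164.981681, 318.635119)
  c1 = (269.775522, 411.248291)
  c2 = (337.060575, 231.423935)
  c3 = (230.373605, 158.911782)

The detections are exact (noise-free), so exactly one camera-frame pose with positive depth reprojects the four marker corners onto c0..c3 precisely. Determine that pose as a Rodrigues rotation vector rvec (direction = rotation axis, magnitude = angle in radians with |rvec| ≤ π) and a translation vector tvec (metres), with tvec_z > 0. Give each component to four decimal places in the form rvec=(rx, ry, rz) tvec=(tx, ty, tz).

rvec=(-0.2359, 0.3083, 0.4655) tvec=(-0.0722, 0.0298, 0.4367)

Intrinsics K: fx=469.4, fy=678.1, cx=326.3, cy=229.9
Marker side s = 0.124 m; corners in marker frame (Z=0):
  M0 = (-0.0620, +0.0620, 0)
  M1 = (+0.0620, +0.0620, 0)
  M2 = (+0.0620, -0.0620, 0)
  M3 = (-0.0620, -0.0620, 0)
Detected image corners:
  c0 = (164.981681, 318.635119) px
  c1 = (269.775522, 411.248291) px
  c2 = (337.060575, 231.423935) px
  c3 = (230.373605, 158.911782) px
Planar DLT: solve 8×8 A·h = b for H (H[2,2]=1):
  H  [+656.12574 -621.89795 +248.68970]
  H  [+444.11774 +1267.63599 +276.21112]
  H  [-0.78542 -0.34836 +1.00000]
B = K⁻¹H; ‖b₁‖=2.289933, ‖b₂‖=2.289933; λ = 2/(‖b₁‖+‖b₂‖) = 0.436694, sign → tz>0 ⇒ λ=+0.436694
r₁ = λ·B[:,0] = (+0.84883,+0.40229,-0.34299); r₂ = λ·B[:,1] = (-0.47282,+0.86793,-0.15213)
r₃ = r₁×r₂ = (+0.23649,+0.29130,+0.92694); SVD([r₁ r₂ r₃]) → R = UVᵀ:
  R  [+0.84883 -0.47282 +0.23649]
  R  [+0.40229 +0.86793 +0.29130]
  R  [-0.34299 -0.15213 +0.92694]
t = (-0.07220, +0.02982, +0.43669) m
tr R = 2.643704; θ = arccos((tr R − 1)/2) = 0.606142 rad = 34.729°
axis k = ((R−Rᵀ)₃₂, (R−Rᵀ)₁₃, (R−Rᵀ)₂₁) / (2 sinθ) = (-0.389177, +0.508577, +0.768043)
rvec = θ·k = (-0.235897, +0.308270, +0.465543)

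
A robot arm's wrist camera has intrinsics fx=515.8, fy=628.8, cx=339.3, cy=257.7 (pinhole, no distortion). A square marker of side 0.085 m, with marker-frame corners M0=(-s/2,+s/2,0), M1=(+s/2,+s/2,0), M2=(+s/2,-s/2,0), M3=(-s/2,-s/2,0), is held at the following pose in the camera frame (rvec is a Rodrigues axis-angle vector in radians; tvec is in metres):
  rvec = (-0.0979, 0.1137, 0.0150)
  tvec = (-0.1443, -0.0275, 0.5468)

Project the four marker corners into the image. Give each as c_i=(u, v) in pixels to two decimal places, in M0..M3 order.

Intrinsics K: fx=515.8, fy=628.8, cx=339.3, cy=257.7
Marker side s = 0.085 m; corners in marker frame (Z=0):
  M0 = (-0.0425, +0.0425, 0)
  M1 = (+0.0425, +0.0425, 0)
  M2 = (+0.0425, -0.0425, 0)
  M3 = (-0.0425, -0.0425, 0)
rvec = (-0.0979, 0.1137, 0.0150), |rvec| = θ = 0.15079 rad = 8.640°
Rodrigues: sinθ=0.15022, 1−cosθ=0.01135; R = I + sinθ·[k]× + (1−cosθ)·[k]×²:
    [+0.99344 -0.02050 +0.11254]
    [+0.00939 +0.99510 +0.09838]
    [-0.11400 -0.09668 +0.98877]
t = (-0.1443, -0.0275, 0.5468) m
M0: Pc = R·M0+t = (-0.18739, +0.01439, +0.54754); u = 515.8·(-0.18739)/0.54754 + 339.3 = 162.7694, v = 628.8·(+0.01439)/0.54754 + 257.7 = 274.2291
M1: Pc = R·M1+t = (-0.10295, +0.01519, +0.53785); u = 515.8·(-0.10295)/0.53785 + 339.3 = 240.5697, v = 628.8·(+0.01519)/0.53785 + 257.7 = 275.4598
M2: Pc = R·M2+t = (-0.10121, -0.06939, +0.54606); u = 515.8·(-0.10121)/0.54606 + 339.3 = 243.7013, v = 628.8·(-0.06939)/0.54606 + 257.7 = 177.7931
M3: Pc = R·M3+t = (-0.18565, -0.07019, +0.55575); u = 515.8·(-0.18565)/0.55575 + 339.3 = 166.9968, v = 628.8·(-0.07019)/0.55575 + 257.7 = 178.2834

c0=(162.77, 274.23) c1=(240.57, 275.46) c2=(243.70, 177.79) c3=(167.00, 178.28)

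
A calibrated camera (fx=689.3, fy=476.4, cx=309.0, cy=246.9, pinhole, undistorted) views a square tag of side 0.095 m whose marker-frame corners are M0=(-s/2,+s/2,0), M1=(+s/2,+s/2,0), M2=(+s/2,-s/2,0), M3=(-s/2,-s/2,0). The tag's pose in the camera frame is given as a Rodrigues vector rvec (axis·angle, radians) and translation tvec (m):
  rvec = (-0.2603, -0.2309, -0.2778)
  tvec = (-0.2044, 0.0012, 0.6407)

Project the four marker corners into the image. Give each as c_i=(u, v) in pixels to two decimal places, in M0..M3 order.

Intrinsics K: fx=689.3, fy=476.4, cx=309.0, cy=246.9
Marker side s = 0.095 m; corners in marker frame (Z=0):
  M0 = (-0.0475, +0.0475, 0)
  M1 = (+0.0475, +0.0475, 0)
  M2 = (+0.0475, -0.0475, 0)
  M3 = (-0.0475, -0.0475, 0)
rvec = (-0.2603, -0.2309, -0.2778), |rvec| = θ = 0.44525 rad = 25.511°
Rodrigues: sinθ=0.43068, 1−cosθ=0.09750; R = I + sinθ·[k]× + (1−cosθ)·[k]×²:
    [+0.93583 +0.29827 -0.18778]
    [-0.23915 +0.92872 +0.28333]
    [+0.25891 -0.22024 +0.94046]
t = (-0.2044, 0.0012, 0.6407) m
M0: Pc = R·M0+t = (-0.23468, +0.05667, +0.61794); u = 689.3·(-0.23468)/0.61794 + 309.0 = 47.2149, v = 476.4·(+0.05667)/0.61794 + 246.9 = 290.5929
M1: Pc = R·M1+t = (-0.14578, +0.03395, +0.64254); u = 689.3·(-0.14578)/0.64254 + 309.0 = 152.6099, v = 476.4·(+0.03395)/0.64254 + 246.9 = 272.0752
M2: Pc = R·M2+t = (-0.17412, -0.05427, +0.66346); u = 689.3·(-0.17412)/0.66346 + 309.0 = 128.1024, v = 476.4·(-0.05427)/0.66346 + 246.9 = 207.9282
M3: Pc = R·M3+t = (-0.26302, -0.03155, +0.63886); u = 689.3·(-0.26302)/0.63886 + 309.0 = 25.2156, v = 476.4·(-0.03155)/0.63886 + 246.9 = 223.3697

c0=(47.21, 290.59) c1=(152.61, 272.08) c2=(128.10, 207.93) c3=(25.22, 223.37)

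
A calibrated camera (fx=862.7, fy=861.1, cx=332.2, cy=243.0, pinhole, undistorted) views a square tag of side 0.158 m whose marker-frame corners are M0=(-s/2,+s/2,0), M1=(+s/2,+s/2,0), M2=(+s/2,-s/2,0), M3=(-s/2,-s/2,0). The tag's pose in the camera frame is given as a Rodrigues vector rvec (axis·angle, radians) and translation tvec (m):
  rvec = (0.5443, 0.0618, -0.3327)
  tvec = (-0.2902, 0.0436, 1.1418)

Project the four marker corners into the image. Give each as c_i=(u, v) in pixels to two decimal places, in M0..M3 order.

c0=(86.96, 337.08) c1=(192.24, 304.72) c2=(141.34, 208.98) c3=(29.67, 245.60)

Intrinsics K: fx=862.7, fy=861.1, cx=332.2, cy=243.0
Marker side s = 0.158 m; corners in marker frame (Z=0):
  M0 = (-0.0790, +0.0790, 0)
  M1 = (+0.0790, +0.0790, 0)
  M2 = (+0.0790, -0.0790, 0)
  M3 = (-0.0790, -0.0790, 0)
rvec = (0.5443, 0.0618, -0.3327), |rvec| = θ = 0.64091 rad = 36.722°
Rodrigues: sinθ=0.59793, 1−cosθ=0.19845; R = I + sinθ·[k]× + (1−cosθ)·[k]×²:
    [+0.94468 +0.32664 -0.02983]
    [-0.29414 +0.80339 -0.51773]
    [-0.14514 +0.49786 +0.85503]
t = (-0.2902, 0.0436, 1.1418) m
M0: Pc = R·M0+t = (-0.33903, +0.13030, +1.19260); u = 862.7·(-0.33903)/1.19260 + 332.2 = 86.9561, v = 861.1·(+0.13030)/1.19260 + 243.0 = 337.0850
M1: Pc = R·M1+t = (-0.18977, +0.08383, +1.16966); u = 862.7·(-0.18977)/1.16966 + 332.2 = 192.2358, v = 861.1·(+0.08383)/1.16966 + 243.0 = 304.7162
M2: Pc = R·M2+t = (-0.24137, -0.04310, +1.09100); u = 862.7·(-0.24137)/1.09100 + 332.2 = 141.3353, v = 861.1·(-0.04310)/1.09100 + 243.0 = 208.9785
M3: Pc = R·M3+t = (-0.39063, +0.00337, +1.11394); u = 862.7·(-0.39063)/1.11394 + 332.2 = 29.6690, v = 861.1·(+0.00337)/1.11394 + 243.0 = 245.6039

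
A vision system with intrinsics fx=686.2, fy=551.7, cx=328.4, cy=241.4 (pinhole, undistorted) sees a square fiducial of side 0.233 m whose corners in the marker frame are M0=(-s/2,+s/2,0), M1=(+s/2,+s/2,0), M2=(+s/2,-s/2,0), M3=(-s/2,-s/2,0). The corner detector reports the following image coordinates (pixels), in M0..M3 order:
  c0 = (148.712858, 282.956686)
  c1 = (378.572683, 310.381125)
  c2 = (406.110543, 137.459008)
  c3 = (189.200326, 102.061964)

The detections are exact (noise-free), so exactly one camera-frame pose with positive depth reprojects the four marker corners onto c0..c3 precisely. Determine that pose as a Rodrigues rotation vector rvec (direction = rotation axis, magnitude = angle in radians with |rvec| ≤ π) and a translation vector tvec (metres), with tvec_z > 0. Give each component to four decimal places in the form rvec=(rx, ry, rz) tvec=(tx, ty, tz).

rvec=(-0.1389, -0.1758, 0.1527) tvec=(-0.0455, -0.0447, 0.7051)

Intrinsics K: fx=686.2, fy=551.7, cx=328.4, cy=241.4
Marker side s = 0.233 m; corners in marker frame (Z=0):
  M0 = (-0.1165, +0.1165, 0)
  M1 = (+0.1165, +0.1165, 0)
  M2 = (+0.1165, -0.1165, 0)
  M3 = (-0.1165, -0.1165, 0)
Detected image corners:
  c0 = (148.712858, 282.956686) px
  c1 = (378.572683, 310.381125) px
  c2 = (406.110543, 137.459008) px
  c3 = (189.200326, 102.061964) px
Planar DLT: solve 8×8 A·h = b for H (H[2,2]=1):
  H  [+1022.96749 -205.16758 +284.08246]
  H  [+183.40379 +714.33322 +206.43711]
  H  [+0.23134 -0.21357 +1.00000]
B = K⁻¹H; ‖b₁‖=1.418286, ‖b₂‖=1.418286; λ = 2/(‖b₁‖+‖b₂‖) = 0.705076, sign → tz>0 ⇒ λ=+0.705076
r₁ = λ·B[:,0] = (+0.97305,+0.16302,+0.16311); r₂ = λ·B[:,1] = (-0.13874,+0.97881,-0.15059)
r₃ = r₁×r₂ = (-0.18420,+0.12390,+0.97505); SVD([r₁ r₂ r₃]) → R = UVᵀ:
  R  [+0.97305 -0.13874 -0.18420]
  R  [+0.16302 +0.97881 +0.12390]
  R  [+0.16311 -0.15059 +0.97505]
t = (-0.04554, -0.04468, +0.70508) m
tr R = 2.926907; θ = arccos((tr R − 1)/2) = 0.271188 rad = 15.538°
axis k = ((R−Rᵀ)₃₂, (R−Rᵀ)₁₃, (R−Rᵀ)₂₁) / (2 sinθ) = (-0.512331, -0.648275, +0.563255)
rvec = θ·k = (-0.138938, -0.175805, +0.152748)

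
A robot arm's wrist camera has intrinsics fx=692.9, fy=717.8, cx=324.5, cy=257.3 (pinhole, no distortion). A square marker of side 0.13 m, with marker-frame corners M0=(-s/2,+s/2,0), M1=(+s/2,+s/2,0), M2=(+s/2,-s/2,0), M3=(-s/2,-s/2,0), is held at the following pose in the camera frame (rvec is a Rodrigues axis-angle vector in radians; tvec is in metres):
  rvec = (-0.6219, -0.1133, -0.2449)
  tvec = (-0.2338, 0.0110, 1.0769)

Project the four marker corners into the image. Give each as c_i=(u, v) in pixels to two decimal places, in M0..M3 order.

Intrinsics K: fx=692.9, fy=717.8, cx=324.5, cy=257.3
Marker side s = 0.13 m; corners in marker frame (Z=0):
  M0 = (-0.0650, +0.0650, 0)
  M1 = (+0.0650, +0.0650, 0)
  M2 = (+0.0650, -0.0650, 0)
  M3 = (-0.0650, -0.0650, 0)
rvec = (-0.6219, -0.1133, -0.2449), |rvec| = θ = 0.67792 rad = 38.842°
Rodrigues: sinθ=0.62717, 1−cosθ=0.22112; R = I + sinθ·[k]× + (1−cosθ)·[k]×²:
    [+0.96497 +0.26047 -0.03154]
    [-0.19267 +0.78506 +0.58870]
    [+0.17810 -0.56200 +0.80774]
t = (-0.2338, 0.0110, 1.0769) m
M0: Pc = R·M0+t = (-0.27959, +0.07455, +1.02879); u = 692.9·(-0.27959)/1.02879 + 324.5 = 136.1926, v = 717.8·(+0.07455)/1.02879 + 257.3 = 309.3157
M1: Pc = R·M1+t = (-0.15415, +0.04951, +1.05195); u = 692.9·(-0.15415)/1.05195 + 324.5 = 222.9661, v = 717.8·(+0.04951)/1.05195 + 257.3 = 291.0802
M2: Pc = R·M2+t = (-0.18801, -0.05255, +1.12501); u = 692.9·(-0.18801)/1.12501 + 324.5 = 208.7046, v = 717.8·(-0.05255)/1.12501 + 257.3 = 223.7697
M3: Pc = R·M3+t = (-0.31345, -0.02751, +1.10185); u = 692.9·(-0.31345)/1.10185 + 324.5 = 127.3850, v = 717.8·(-0.02751)/1.10185 + 257.3 = 239.3817

c0=(136.19, 309.32) c1=(222.97, 291.08) c2=(208.70, 223.77) c3=(127.38, 239.38)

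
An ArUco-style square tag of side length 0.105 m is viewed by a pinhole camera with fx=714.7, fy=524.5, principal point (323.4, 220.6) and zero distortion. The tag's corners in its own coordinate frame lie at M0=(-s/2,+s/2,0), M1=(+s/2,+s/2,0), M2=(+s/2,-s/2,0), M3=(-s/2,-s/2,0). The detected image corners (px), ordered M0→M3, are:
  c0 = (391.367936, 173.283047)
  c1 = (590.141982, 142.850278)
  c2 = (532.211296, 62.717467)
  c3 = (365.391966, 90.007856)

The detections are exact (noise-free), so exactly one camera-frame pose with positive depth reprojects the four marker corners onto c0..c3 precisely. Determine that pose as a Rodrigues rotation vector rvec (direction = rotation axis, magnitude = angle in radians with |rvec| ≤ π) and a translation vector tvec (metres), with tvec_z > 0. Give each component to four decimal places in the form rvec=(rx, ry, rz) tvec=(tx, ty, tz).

Intrinsics K: fx=714.7, fy=524.5, cx=323.4, cy=220.6
Marker side s = 0.105 m; corners in marker frame (Z=0):
  M0 = (-0.0525, +0.0525, 0)
  M1 = (+0.0525, +0.0525, 0)
  M2 = (+0.0525, -0.0525, 0)
  M3 = (-0.0525, -0.0525, 0)
Detected image corners:
  c0 = (391.367936, 173.283047) px
  c1 = (590.141982, 142.850278) px
  c2 = (532.211296, 62.717467) px
  c3 = (365.391966, 90.007856) px
Planar DLT: solve 8×8 A·h = b for H (H[2,2]=1):
  H  [+1631.60850 -362.07607 +467.01216]
  H  [-297.65122 +588.66836 +113.90043]
  H  [-0.20518 -1.61777 +1.00000]
B = K⁻¹H; ‖b₁‖=2.432681, ‖b₂‖=2.432681; λ = 2/(‖b₁‖+‖b₂‖) = 0.411069, sign → tz>0 ⇒ λ=+0.411069
r₁ = λ·B[:,0] = (+0.97661,-0.19781,-0.08434); r₂ = λ·B[:,1] = (+0.09266,+0.74106,-0.66501)
r₃ = r₁×r₂ = (+0.19405,+0.64164,+0.74205); SVD([r₁ r₂ r₃]) → R = UVᵀ:
  R  [+0.97661 +0.09266 +0.19405]
  R  [-0.19781 +0.74106 +0.64164]
  R  [-0.08434 -0.66501 +0.74205]
t = (+0.08260, -0.08362, +0.41107) m
tr R = 2.459718; θ = arccos((tr R − 1)/2) = 0.752681 rad = 43.125°
axis k = ((R−Rᵀ)₃₂, (R−Rᵀ)₁₃, (R−Rᵀ)₂₁) / (2 sinθ) = (-0.955720, +0.203621, -0.212457)
rvec = θ·k = (-0.719352, +0.153261, -0.159913)

rvec=(-0.7194, 0.1533, -0.1599) tvec=(0.0826, -0.0836, 0.4111)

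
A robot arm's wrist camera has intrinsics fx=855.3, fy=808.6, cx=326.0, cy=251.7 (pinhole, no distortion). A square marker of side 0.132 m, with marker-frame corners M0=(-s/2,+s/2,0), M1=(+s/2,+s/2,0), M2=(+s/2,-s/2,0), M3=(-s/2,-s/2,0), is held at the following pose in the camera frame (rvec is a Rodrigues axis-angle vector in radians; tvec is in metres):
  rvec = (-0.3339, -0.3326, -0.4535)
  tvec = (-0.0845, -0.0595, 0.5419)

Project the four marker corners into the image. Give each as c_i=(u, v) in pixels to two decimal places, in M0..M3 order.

Intrinsics K: fx=855.3, fy=808.6, cx=326.0, cy=251.7
Marker side s = 0.132 m; corners in marker frame (Z=0):
  M0 = (-0.0660, +0.0660, 0)
  M1 = (+0.0660, +0.0660, 0)
  M2 = (+0.0660, -0.0660, 0)
  M3 = (-0.0660, -0.0660, 0)
rvec = (-0.3339, -0.3326, -0.4535), |rvec| = θ = 0.65404 rad = 37.474°
Rodrigues: sinθ=0.60840, 1−cosθ=0.20637; R = I + sinθ·[k]× + (1−cosθ)·[k]×²:
    [+0.84742 +0.47543 -0.23634]
    [-0.36828 +0.84700 +0.38337]
    [+0.38244 -0.23783 +0.89285]
t = (-0.0845, -0.0595, 0.5419) m
M0: Pc = R·M0+t = (-0.10905, +0.02071, +0.50096); u = 855.3·(-0.10905)/0.50096 + 326.0 = 139.8153, v = 808.6·(+0.02071)/0.50096 + 251.7 = 285.1247
M1: Pc = R·M1+t = (+0.00281, -0.02790, +0.55144); u = 855.3·(+0.00281)/0.55144 + 326.0 = 330.3547, v = 808.6·(-0.02790)/0.55144 + 251.7 = 210.7829
M2: Pc = R·M2+t = (-0.05995, -0.13971, +0.58284); u = 855.3·(-0.05995)/0.58284 + 326.0 = 238.0266, v = 808.6·(-0.13971)/0.58284 + 251.7 = 57.8761
M3: Pc = R·M3+t = (-0.17181, -0.09110, +0.53236); u = 855.3·(-0.17181)/0.53236 + 326.0 = 49.9683, v = 808.6·(-0.09110)/0.53236 + 251.7 = 113.3341

c0=(139.82, 285.12) c1=(330.35, 210.78) c2=(238.03, 57.88) c3=(49.97, 113.33)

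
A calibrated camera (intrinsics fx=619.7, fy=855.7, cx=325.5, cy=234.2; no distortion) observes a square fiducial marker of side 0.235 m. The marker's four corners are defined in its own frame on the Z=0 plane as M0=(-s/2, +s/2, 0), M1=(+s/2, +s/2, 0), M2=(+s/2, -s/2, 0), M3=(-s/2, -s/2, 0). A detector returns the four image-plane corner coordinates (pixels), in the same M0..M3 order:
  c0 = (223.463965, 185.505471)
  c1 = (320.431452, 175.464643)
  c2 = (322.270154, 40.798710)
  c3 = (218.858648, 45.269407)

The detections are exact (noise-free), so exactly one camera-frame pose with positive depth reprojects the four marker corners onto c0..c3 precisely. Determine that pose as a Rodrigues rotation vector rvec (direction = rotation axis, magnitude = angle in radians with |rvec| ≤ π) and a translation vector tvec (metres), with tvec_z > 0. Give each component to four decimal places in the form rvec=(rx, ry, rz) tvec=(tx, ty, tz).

rvec=(0.3985, -0.2855, -0.0361) tvec=(-0.1226, -0.2011, 1.4300)

Intrinsics K: fx=619.7, fy=855.7, cx=325.5, cy=234.2
Marker side s = 0.235 m; corners in marker frame (Z=0):
  M0 = (-0.1175, +0.1175, 0)
  M1 = (+0.1175, +0.1175, 0)
  M2 = (+0.1175, -0.1175, 0)
  M3 = (-0.1175, -0.1175, 0)
Detected image corners:
  c0 = (223.463965, 185.505471) px
  c1 = (320.431452, 175.464643) px
  c2 = (322.270154, 40.798710) px
  c3 = (218.858648, 45.269407) px
Planar DLT: solve 8×8 A·h = b for H (H[2,2]=1):
  H  [+476.56029 +79.12752 +272.37736]
  H  [-10.38132 +614.93765 +113.86928]
  H  [+0.18676 +0.27112 +1.00000]
B = K⁻¹H; ‖b₁‖=0.699297, ‖b₂‖=0.699297; λ = 2/(‖b₁‖+‖b₂‖) = 1.430008, sign → tz>0 ⇒ λ=+1.430008
r₁ = λ·B[:,0] = (+0.95943,-0.09044,+0.26706); r₂ = λ·B[:,1] = (-0.02105,+0.92155,+0.38770)
r₃ = r₁×r₂ = (-0.28118,-0.37759,+0.88225); SVD([r₁ r₂ r₃]) → R = UVᵀ:
  R  [+0.95943 -0.02105 -0.28118]
  R  [-0.09044 +0.92155 -0.37759]
  R  [+0.26706 +0.38770 +0.88225]
t = (-0.12258, -0.20109, +1.43001) m
tr R = 2.763223; θ = arccos((tr R − 1)/2) = 0.491531 rad = 28.163°
axis k = ((R−Rᵀ)₃₂, (R−Rᵀ)₁₃, (R−Rᵀ)₂₁) / (2 sinθ) = (+0.810727, -0.580790, -0.073516)
rvec = θ·k = (+0.398497, -0.285476, -0.036135)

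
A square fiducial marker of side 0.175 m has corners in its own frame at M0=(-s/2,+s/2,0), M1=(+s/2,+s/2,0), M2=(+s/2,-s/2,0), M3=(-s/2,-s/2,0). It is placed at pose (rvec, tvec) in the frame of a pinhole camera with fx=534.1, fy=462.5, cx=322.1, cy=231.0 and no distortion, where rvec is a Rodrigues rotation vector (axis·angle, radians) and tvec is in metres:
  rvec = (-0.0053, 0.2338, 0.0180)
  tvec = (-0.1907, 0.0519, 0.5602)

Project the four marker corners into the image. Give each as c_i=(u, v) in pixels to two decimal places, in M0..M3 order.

Intrinsics K: fx=534.1, fy=462.5, cx=322.1, cy=231.0
Marker side s = 0.175 m; corners in marker frame (Z=0):
  M0 = (-0.0875, +0.0875, 0)
  M1 = (+0.0875, +0.0875, 0)
  M2 = (+0.0875, -0.0875, 0)
  M3 = (-0.0875, -0.0875, 0)
rvec = (-0.0053, 0.2338, 0.0180), |rvec| = θ = 0.23455 rad = 13.439°
Rodrigues: sinθ=0.23241, 1−cosθ=0.02738; R = I + sinθ·[k]× + (1−cosθ)·[k]×²:
    [+0.97263 -0.01845 +0.23161]
    [+0.01722 +0.99982 +0.00735]
    [-0.23171 -0.00316 +0.97278]
t = (-0.1907, 0.0519, 0.5602) m
M0: Pc = R·M0+t = (-0.27742, +0.13788, +0.58020); u = 534.1·(-0.27742)/0.58020 + 322.1 = 66.7219, v = 462.5·(+0.13788)/0.58020 + 231.0 = 340.9083
M1: Pc = R·M1+t = (-0.10721, +0.14089, +0.53965); u = 534.1·(-0.10721)/0.53965 + 322.1 = 215.9932, v = 462.5·(+0.14089)/0.53965 + 231.0 = 351.7492
M2: Pc = R·M2+t = (-0.10398, -0.03408, +0.54020); u = 534.1·(-0.10398)/0.54020 + 322.1 = 219.2944, v = 462.5·(-0.03408)/0.54020 + 231.0 = 201.8237
M3: Pc = R·M3+t = (-0.27419, -0.03709, +0.58075); u = 534.1·(-0.27419)/0.58075 + 322.1 = 69.9345, v = 462.5·(-0.03709)/0.58075 + 231.0 = 201.4611

c0=(66.72, 340.91) c1=(215.99, 351.75) c2=(219.29, 201.82) c3=(69.93, 201.46)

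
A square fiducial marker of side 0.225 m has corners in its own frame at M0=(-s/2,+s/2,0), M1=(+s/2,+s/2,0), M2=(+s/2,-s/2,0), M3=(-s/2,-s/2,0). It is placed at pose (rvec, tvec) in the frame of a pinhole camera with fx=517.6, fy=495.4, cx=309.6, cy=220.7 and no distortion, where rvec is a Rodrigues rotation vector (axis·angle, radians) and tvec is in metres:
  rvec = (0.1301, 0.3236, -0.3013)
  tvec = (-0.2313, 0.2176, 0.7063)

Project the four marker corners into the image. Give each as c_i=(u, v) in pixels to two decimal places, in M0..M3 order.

c0=(104.60, 454.15) c1=(237.38, 435.43) c2=(180.54, 281.23) c3=(50.38, 316.05)

Intrinsics K: fx=517.6, fy=495.4, cx=309.6, cy=220.7
Marker side s = 0.225 m; corners in marker frame (Z=0):
  M0 = (-0.1125, +0.1125, 0)
  M1 = (+0.1125, +0.1125, 0)
  M2 = (+0.1125, -0.1125, 0)
  M3 = (-0.1125, -0.1125, 0)
rvec = (0.1301, 0.3236, -0.3013), |rvec| = θ = 0.46090 rad = 26.407°
Rodrigues: sinθ=0.44475, 1−cosθ=0.10435; R = I + sinθ·[k]× + (1−cosθ)·[k]×²:
    [+0.90397 +0.31143 +0.29301]
    [-0.27007 +0.94709 -0.17344]
    [-0.33152 +0.07765 +0.94025]
t = (-0.2313, 0.2176, 0.7063) m
M0: Pc = R·M0+t = (-0.29796, +0.35453, +0.75233); u = 517.6·(-0.29796)/0.75233 + 309.6 = 104.6044, v = 495.4·(+0.35453)/0.75233 + 220.7 = 454.1534
M1: Pc = R·M1+t = (-0.09457, +0.29377, +0.67774); u = 517.6·(-0.09457)/0.67774 + 309.6 = 237.3769, v = 495.4·(+0.29377)/0.67774 + 220.7 = 435.4307
M2: Pc = R·M2+t = (-0.16464, +0.08067, +0.66027); u = 517.6·(-0.16464)/0.66027 + 309.6 = 180.5357, v = 495.4·(+0.08067)/0.66027 + 220.7 = 281.2266
M3: Pc = R·M3+t = (-0.36803, +0.14143, +0.73486); u = 517.6·(-0.36803)/0.73486 + 309.6 = 50.3762, v = 495.4·(+0.14143)/0.73486 + 220.7 = 316.0468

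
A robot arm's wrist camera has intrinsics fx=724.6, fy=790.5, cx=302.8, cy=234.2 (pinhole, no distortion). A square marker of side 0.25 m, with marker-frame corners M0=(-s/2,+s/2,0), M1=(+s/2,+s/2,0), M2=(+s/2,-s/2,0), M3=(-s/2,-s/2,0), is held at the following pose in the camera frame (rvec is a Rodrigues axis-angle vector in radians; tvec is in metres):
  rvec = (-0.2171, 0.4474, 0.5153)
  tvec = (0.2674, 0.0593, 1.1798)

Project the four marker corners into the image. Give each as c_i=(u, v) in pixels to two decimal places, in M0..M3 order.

Intrinsics K: fx=724.6, fy=790.5, cx=302.8, cy=234.2
Marker side s = 0.25 m; corners in marker frame (Z=0):
  M0 = (-0.1250, +0.1250, 0)
  M1 = (+0.1250, +0.1250, 0)
  M2 = (+0.1250, -0.1250, 0)
  M3 = (-0.1250, -0.1250, 0)
rvec = (-0.2171, 0.4474, 0.5153), |rvec| = θ = 0.71612 rad = 41.031°
Rodrigues: sinθ=0.65647, 1−cosθ=0.24564; R = I + sinθ·[k]× + (1−cosθ)·[k]×²:
    [+0.77693 -0.51890 +0.35654]
    [+0.42585 +0.85023 +0.30944]
    [-0.46371 -0.08858 +0.88155]
t = (0.2674, 0.0593, 1.1798) m
M0: Pc = R·M0+t = (+0.10542, +0.11235, +1.22669); u = 724.6·(+0.10542)/1.22669 + 302.8 = 365.0719, v = 790.5·(+0.11235)/1.22669 + 234.2 = 306.5992
M1: Pc = R·M1+t = (+0.29965, +0.21881, +1.11076); u = 724.6·(+0.29965)/1.11076 + 302.8 = 498.2779, v = 790.5·(+0.21881)/1.11076 + 234.2 = 389.9213
M2: Pc = R·M2+t = (+0.42938, +0.00625, +1.13291); u = 724.6·(+0.42938)/1.13291 + 302.8 = 577.4274, v = 790.5·(+0.00625)/1.13291 + 234.2 = 238.5621
M3: Pc = R·M3+t = (+0.23515, -0.10021, +1.24884); u = 724.6·(+0.23515)/1.24884 + 302.8 = 439.2361, v = 790.5·(-0.10021)/1.24884 + 234.2 = 170.7681

c0=(365.07, 306.60) c1=(498.28, 389.92) c2=(577.43, 238.56) c3=(439.24, 170.77)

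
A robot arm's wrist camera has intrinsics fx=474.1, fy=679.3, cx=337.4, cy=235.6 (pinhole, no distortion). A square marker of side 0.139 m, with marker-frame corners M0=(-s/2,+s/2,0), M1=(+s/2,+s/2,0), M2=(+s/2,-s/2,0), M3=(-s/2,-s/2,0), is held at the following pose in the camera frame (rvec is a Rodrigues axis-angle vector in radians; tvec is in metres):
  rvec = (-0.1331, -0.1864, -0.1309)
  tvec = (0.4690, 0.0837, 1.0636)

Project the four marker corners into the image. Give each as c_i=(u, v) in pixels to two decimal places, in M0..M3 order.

c0=(524.48, 340.00) c1=(579.86, 327.04) c2=(567.55, 240.15) c3=(512.73, 250.71)

Intrinsics K: fx=474.1, fy=679.3, cx=337.4, cy=235.6
Marker side s = 0.139 m; corners in marker frame (Z=0):
  M0 = (-0.0695, +0.0695, 0)
  M1 = (+0.0695, +0.0695, 0)
  M2 = (+0.0695, -0.0695, 0)
  M3 = (-0.0695, -0.0695, 0)
rvec = (-0.1331, -0.1864, -0.1309), |rvec| = θ = 0.26381 rad = 15.115°
Rodrigues: sinθ=0.26076, 1−cosθ=0.03460; R = I + sinθ·[k]× + (1−cosθ)·[k]×²:
    [+0.97421 +0.14172 -0.17558]
    [-0.11705 +0.98268 +0.14369]
    [+0.19291 -0.11943 +0.97392]
t = (0.4690, 0.0837, 1.0636) m
M0: Pc = R·M0+t = (+0.41114, +0.16013, +1.04189); u = 474.1·(+0.41114)/1.04189 + 337.4 = 524.4849, v = 679.3·(+0.16013)/1.04189 + 235.6 = 340.0034
M1: Pc = R·M1+t = (+0.54656, +0.14386, +1.06871); u = 474.1·(+0.54656)/1.06871 + 337.4 = 579.8639, v = 679.3·(+0.14386)/1.06871 + 235.6 = 327.0419
M2: Pc = R·M2+t = (+0.52686, +0.00727, +1.08531); u = 474.1·(+0.52686)/1.08531 + 337.4 = 567.5499, v = 679.3·(+0.00727)/1.08531 + 235.6 = 240.1496
M3: Pc = R·M3+t = (+0.39144, +0.02354, +1.05849); u = 474.1·(+0.39144)/1.05849 + 337.4 = 512.7275, v = 679.3·(+0.02354)/1.05849 + 235.6 = 250.7066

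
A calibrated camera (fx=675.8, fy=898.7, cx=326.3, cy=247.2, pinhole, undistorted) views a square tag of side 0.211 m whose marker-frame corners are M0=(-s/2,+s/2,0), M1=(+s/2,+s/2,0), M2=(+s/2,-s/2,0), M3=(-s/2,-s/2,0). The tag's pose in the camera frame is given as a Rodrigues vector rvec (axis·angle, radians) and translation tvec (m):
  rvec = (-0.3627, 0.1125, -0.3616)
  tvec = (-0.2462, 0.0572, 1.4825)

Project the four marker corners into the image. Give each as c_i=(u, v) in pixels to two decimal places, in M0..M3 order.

Intrinsics K: fx=675.8, fy=898.7, cx=326.3, cy=247.2
Marker side s = 0.211 m; corners in marker frame (Z=0):
  M0 = (-0.1055, +0.1055, 0)
  M1 = (+0.1055, +0.1055, 0)
  M2 = (+0.1055, -0.1055, 0)
  M3 = (-0.1055, -0.1055, 0)
rvec = (-0.3627, 0.1125, -0.3616), |rvec| = θ = 0.52437 rad = 30.044°
Rodrigues: sinθ=0.50067, 1−cosθ=0.13436; R = I + sinθ·[k]× + (1−cosθ)·[k]×²:
    [+0.92992 +0.32532 +0.17150]
    [-0.36519 +0.87182 +0.32643]
    [-0.04333 -0.36618 +0.92953]
t = (-0.2462, 0.0572, 1.4825) m
M0: Pc = R·M0+t = (-0.30999, +0.18771, +1.44844); u = 675.8·(-0.30999)/1.44844 + 326.3 = 181.6694, v = 898.7·(+0.18771)/1.44844 + 247.2 = 363.6640
M1: Pc = R·M1+t = (-0.11377, +0.11065, +1.43930); u = 675.8·(-0.11377)/1.43930 + 326.3 = 272.8800, v = 898.7·(+0.11065)/1.43930 + 247.2 = 316.2898
M2: Pc = R·M2+t = (-0.18241, -0.07331, +1.51656); u = 675.8·(-0.18241)/1.51656 + 326.3 = 245.0139, v = 898.7·(-0.07331)/1.51656 + 247.2 = 203.7599
M3: Pc = R·M3+t = (-0.37863, +0.00375, +1.52570); u = 675.8·(-0.37863)/1.52570 + 326.3 = 158.5894, v = 898.7·(+0.00375)/1.52570 + 247.2 = 249.4092

c0=(181.67, 363.66) c1=(272.88, 316.29) c2=(245.01, 203.76) c3=(158.59, 249.41)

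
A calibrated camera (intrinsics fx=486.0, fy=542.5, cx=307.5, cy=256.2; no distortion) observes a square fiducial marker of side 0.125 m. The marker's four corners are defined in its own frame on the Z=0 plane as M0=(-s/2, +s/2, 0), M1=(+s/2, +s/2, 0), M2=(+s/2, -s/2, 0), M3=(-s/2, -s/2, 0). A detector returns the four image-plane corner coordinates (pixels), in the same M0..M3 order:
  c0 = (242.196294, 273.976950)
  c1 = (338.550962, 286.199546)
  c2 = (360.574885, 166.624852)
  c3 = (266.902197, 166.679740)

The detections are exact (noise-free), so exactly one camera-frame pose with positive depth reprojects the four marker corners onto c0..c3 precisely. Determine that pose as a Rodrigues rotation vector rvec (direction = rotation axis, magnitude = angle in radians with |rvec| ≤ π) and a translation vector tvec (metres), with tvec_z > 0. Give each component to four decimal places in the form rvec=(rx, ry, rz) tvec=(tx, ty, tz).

Intrinsics K: fx=486.0, fy=542.5, cx=307.5, cy=256.2
Marker side s = 0.125 m; corners in marker frame (Z=0):
  M0 = (-0.0625, +0.0625, 0)
  M1 = (+0.0625, +0.0625, 0)
  M2 = (+0.0625, -0.0625, 0)
  M3 = (-0.0625, -0.0625, 0)
Detected image corners:
  c0 = (242.196294, 273.976950) px
  c1 = (338.550962, 286.199546) px
  c2 = (360.574885, 166.624852) px
  c3 = (266.902197, 166.679740) px
Planar DLT: solve 8×8 A·h = b for H (H[2,2]=1):
  H  [+505.29535 -318.28432 +299.87032]
  H  [-140.87843 +808.17472 +221.67502]
  H  [-0.84264 -0.43303 +1.00000]
B = K⁻¹H; ‖b₁‖=1.789698, ‖b₂‖=1.789698; λ = 2/(‖b₁‖+‖b₂‖) = 0.558754, sign → tz>0 ⇒ λ=+0.558754
r₁ = λ·B[:,0] = (+0.87884,+0.07725,-0.47083); r₂ = λ·B[:,1] = (-0.21284,+0.94665,-0.24196)
r₃ = r₁×r₂ = (+0.42702,+0.31285,+0.84840); SVD([r₁ r₂ r₃]) → R = UVᵀ:
  R  [+0.87884 -0.21284 +0.42702]
  R  [+0.07725 +0.94665 +0.31285]
  R  [-0.47083 -0.24196 +0.84840]
t = (-0.00877, -0.03556, +0.55875) m
tr R = 2.673889; θ = arccos((tr R − 1)/2) = 0.579120 rad = 33.181°
axis k = ((R−Rᵀ)₃₂, (R−Rᵀ)₁₃, (R−Rᵀ)₂₁) / (2 sinθ) = (-0.506873, +0.820268, +0.265028)
rvec = θ·k = (-0.293540, +0.475034, +0.153483)

rvec=(-0.2935, 0.4750, 0.1535) tvec=(-0.0088, -0.0356, 0.5588)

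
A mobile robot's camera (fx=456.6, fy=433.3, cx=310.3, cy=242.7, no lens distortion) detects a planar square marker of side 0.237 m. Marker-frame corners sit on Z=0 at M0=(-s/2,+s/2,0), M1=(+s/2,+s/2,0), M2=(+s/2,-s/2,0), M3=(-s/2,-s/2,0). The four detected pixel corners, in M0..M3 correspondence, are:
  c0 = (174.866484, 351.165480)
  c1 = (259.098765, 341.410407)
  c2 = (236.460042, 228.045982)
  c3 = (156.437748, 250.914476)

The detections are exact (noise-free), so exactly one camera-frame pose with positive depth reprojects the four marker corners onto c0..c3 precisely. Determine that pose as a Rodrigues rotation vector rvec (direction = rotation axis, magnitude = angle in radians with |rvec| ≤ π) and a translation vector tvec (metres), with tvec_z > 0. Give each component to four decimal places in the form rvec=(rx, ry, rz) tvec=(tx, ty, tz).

rvec=(-0.0245, 0.5375, -0.2158) tvec=(-0.2216, 0.1102, 0.9520)

Intrinsics K: fx=456.6, fy=433.3, cx=310.3, cy=242.7
Marker side s = 0.237 m; corners in marker frame (Z=0):
  M0 = (-0.1185, +0.1185, 0)
  M1 = (+0.1185, +0.1185, 0)
  M2 = (+0.1185, -0.1185, 0)
  M3 = (-0.1185, -0.1185, 0)
Detected image corners:
  c0 = (174.866484, 351.165480) px
  c1 = (259.098765, 341.410407) px
  c2 = (236.460042, 228.045982) px
  c3 = (156.437748, 250.914476) px
Planar DLT: solve 8×8 A·h = b for H (H[2,2]=1):
  H  [+236.71459 +68.80418 +204.03115]
  H  [-224.56489 +424.44596 +292.86817]
  H  [-0.53081 -0.08358 +1.00000]
B = K⁻¹H; ‖b₁‖=1.050474, ‖b₂‖=1.050474; λ = 2/(‖b₁‖+‖b₂‖) = 0.951951, sign → tz>0 ⇒ λ=+0.951951
r₁ = λ·B[:,0] = (+0.83692,-0.21033,-0.50530); r₂ = λ·B[:,1] = (+0.19752,+0.97706,-0.07956)
r₃ = r₁×r₂ = (+0.51045,-0.03322,+0.85927); SVD([r₁ r₂ r₃]) → R = UVᵀ:
  R  [+0.83692 +0.19752 +0.51045]
  R  [-0.21033 +0.97706 -0.03322]
  R  [-0.50530 -0.07956 +0.85927]
t = (-0.22156, +0.11022, +0.95195) m
tr R = 2.673248; θ = arccos((tr R − 1)/2) = 0.579705 rad = 33.215°
axis k = ((R−Rᵀ)₃₂, (R−Rᵀ)₁₃, (R−Rᵀ)₂₁) / (2 sinθ) = (-0.042304, +0.927156, -0.372280)
rvec = θ·k = (-0.024524, +0.537477, -0.215813)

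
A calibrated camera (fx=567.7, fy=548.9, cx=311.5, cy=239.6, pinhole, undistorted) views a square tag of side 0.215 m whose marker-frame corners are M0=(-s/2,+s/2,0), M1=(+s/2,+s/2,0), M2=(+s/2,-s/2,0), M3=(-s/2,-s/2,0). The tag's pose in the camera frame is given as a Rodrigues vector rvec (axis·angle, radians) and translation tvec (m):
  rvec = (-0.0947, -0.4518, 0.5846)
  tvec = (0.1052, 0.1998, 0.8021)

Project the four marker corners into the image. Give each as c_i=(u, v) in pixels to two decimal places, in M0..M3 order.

Intrinsics K: fx=567.7, fy=548.9, cx=311.5, cy=239.6
Marker side s = 0.215 m; corners in marker frame (Z=0):
  M0 = (-0.1075, +0.1075, 0)
  M1 = (+0.1075, +0.1075, 0)
  M2 = (+0.1075, -0.1075, 0)
  M3 = (-0.1075, -0.1075, 0)
rvec = (-0.0947, -0.4518, 0.5846), |rvec| = θ = 0.74488 rad = 42.679°
Rodrigues: sinθ=0.67788, 1−cosθ=0.26483; R = I + sinθ·[k]× + (1−cosθ)·[k]×²:
    [+0.73945 -0.51160 -0.43759]
    [+0.55244 +0.83260 -0.03988]
    [+0.38474 -0.21225 +0.89829]
t = (0.1052, 0.1998, 0.8021) m
M0: Pc = R·M0+t = (-0.02929, +0.22992, +0.73792); u = 567.7·(-0.02929)/0.73792 + 311.5 = 288.9685, v = 548.9·(+0.22992)/0.73792 + 239.6 = 410.6222
M1: Pc = R·M1+t = (+0.12969, +0.34869, +0.82064); u = 567.7·(+0.12969)/0.82064 + 311.5 = 401.2190, v = 548.9·(+0.34869)/0.82064 + 239.6 = 472.8280
M2: Pc = R·M2+t = (+0.23969, +0.16968, +0.86628); u = 567.7·(+0.23969)/0.86628 + 311.5 = 468.5753, v = 548.9·(+0.16968)/0.86628 + 239.6 = 347.1166
M3: Pc = R·M3+t = (+0.08071, +0.05091, +0.78356); u = 567.7·(+0.08071)/0.78356 + 311.5 = 369.9728, v = 548.9·(+0.05091)/0.78356 + 239.6 = 275.2625

c0=(288.97, 410.62) c1=(401.22, 472.83) c2=(468.58, 347.12) c3=(369.97, 275.26)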